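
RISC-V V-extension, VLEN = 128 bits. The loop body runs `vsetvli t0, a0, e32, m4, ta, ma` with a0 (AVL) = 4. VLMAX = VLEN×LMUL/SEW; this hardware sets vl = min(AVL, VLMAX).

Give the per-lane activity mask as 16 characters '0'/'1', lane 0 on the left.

predicate = 1111000000000000

lanes per group: 128·4/32 = 16
vl = min(AVL, VLMAX) = min(4, 16) = 4
bits (lane 0 leftmost): 1111000000000000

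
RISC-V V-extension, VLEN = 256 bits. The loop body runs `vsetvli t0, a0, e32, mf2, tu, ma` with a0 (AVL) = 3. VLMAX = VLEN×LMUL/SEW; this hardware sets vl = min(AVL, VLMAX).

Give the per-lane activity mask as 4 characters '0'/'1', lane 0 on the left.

lanes per group: 256·1/2/32 = 4
vl ← min(3, 4) = 3
bits (lane 0 leftmost): 1110

predicate = 1110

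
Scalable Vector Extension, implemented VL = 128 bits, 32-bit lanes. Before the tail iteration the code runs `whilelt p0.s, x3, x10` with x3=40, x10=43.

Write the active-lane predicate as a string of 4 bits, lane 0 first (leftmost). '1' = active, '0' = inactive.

predicate = 1110

128-bit reg / 32-bit elem → 4 lanes
whilelt: lane j active iff 40+j < 43 → j < 3 → 3 active
bits (lane 0 leftmost): 1110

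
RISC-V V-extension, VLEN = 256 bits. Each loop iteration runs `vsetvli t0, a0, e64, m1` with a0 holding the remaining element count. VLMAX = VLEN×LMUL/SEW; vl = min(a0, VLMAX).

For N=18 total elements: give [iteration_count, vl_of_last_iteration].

VLMAX = VLEN×LMUL/SEW = 256×1/64 = 4
iterations = ceil(18/4) = 5; final-pass vl = 2

[iterations, last_vl] = [5, 2]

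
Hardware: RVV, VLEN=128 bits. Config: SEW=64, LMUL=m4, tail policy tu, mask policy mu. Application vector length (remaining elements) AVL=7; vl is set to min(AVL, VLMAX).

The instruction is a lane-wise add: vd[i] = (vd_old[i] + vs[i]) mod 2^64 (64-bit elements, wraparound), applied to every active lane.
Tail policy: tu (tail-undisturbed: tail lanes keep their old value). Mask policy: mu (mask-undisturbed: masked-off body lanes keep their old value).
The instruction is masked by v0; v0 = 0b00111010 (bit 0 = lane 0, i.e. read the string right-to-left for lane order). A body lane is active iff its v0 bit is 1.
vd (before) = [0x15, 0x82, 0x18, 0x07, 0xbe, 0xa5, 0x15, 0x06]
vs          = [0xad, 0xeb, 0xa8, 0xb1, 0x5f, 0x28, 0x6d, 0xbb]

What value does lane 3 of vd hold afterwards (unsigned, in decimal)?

lanes per group: 128·4/64 = 8
vl = min(AVL, VLMAX) = min(7, 8) = 7
lane  0: mask-off/keep ⇒ 0x15
lane  1: add(0x82,0xeb) ⇒ 0x16d
lane  2: mask-off/keep ⇒ 0x18
lane  3: add(0x07,0xb1) ⇒ 0xb8
lane  4: add(0xbe,0x5f) ⇒ 0x11d
lane  5: add(0xa5,0x28) ⇒ 0xcd
lane  6: mask-off/keep ⇒ 0x15
lane  7: tail/keep ⇒ 0x06

vd[3] = 184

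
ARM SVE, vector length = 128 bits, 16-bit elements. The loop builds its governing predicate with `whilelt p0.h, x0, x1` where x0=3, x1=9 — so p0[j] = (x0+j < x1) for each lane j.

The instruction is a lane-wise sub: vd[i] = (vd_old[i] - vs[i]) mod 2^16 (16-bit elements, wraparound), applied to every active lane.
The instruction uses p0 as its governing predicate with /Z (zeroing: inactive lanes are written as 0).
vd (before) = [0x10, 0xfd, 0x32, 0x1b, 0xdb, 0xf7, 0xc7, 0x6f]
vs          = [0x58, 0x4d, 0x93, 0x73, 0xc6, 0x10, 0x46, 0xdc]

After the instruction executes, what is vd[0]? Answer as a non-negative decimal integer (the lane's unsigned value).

lane count: 128 div 16 = 8
whilelt: lane j active iff 3+j < 9 → j < 6 → 6 active
  i=0: sub(0x10,0x58) → 65464
  i=1: sub(0xfd,0x4d) → 176
  i=2: sub(0x32,0x93) → 65439
  i=3: sub(0x1b,0x73) → 65448
  i=4: sub(0xdb,0xc6) → 21
  i=5: sub(0xf7,0x10) → 231
  i=6: tail/zero → 0
  i=7: tail/zero → 0

vd[0] = 65464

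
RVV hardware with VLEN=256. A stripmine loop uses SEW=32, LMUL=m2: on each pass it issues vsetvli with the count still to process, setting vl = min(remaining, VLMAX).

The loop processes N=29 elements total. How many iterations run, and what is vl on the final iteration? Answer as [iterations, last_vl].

VLMAX = VLEN×LMUL/SEW = 256×2/32 = 16
N=29: ⌈29/16⌉ = 2 iters; last vl = 29 − 1×16 = 13

[iterations, last_vl] = [2, 13]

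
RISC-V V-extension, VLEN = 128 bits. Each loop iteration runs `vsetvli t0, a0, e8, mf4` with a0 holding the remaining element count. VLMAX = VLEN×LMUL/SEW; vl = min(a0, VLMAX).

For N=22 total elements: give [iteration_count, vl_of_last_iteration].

[iterations, last_vl] = [6, 2]

VLMAX = VLEN×LMUL/SEW = 128×1/4/8 = 4
N=22: ⌈22/4⌉ = 6 iters; last vl = 22 − 5×4 = 2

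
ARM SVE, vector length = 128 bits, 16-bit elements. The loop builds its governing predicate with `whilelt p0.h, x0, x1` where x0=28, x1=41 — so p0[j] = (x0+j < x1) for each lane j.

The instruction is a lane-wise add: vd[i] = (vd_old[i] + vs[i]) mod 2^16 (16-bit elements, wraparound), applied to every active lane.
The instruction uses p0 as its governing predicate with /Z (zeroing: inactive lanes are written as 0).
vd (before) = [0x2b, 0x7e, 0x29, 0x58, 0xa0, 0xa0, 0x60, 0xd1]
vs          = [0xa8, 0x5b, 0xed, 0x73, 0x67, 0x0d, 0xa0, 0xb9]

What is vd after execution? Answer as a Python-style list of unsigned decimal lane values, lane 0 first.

vd = [211, 217, 278, 203, 263, 173, 256, 394]

register lanes = 128/16 = 8
whilelt: lane j active iff 28+j < 41 → j < 13 → 8 active
  i=0: add(0x2b,0xa8) → 211
  i=1: add(0x7e,0x5b) → 217
  i=2: add(0x29,0xed) → 278
  i=3: add(0x58,0x73) → 203
  i=4: add(0xa0,0x67) → 263
  i=5: add(0xa0,0x0d) → 173
  i=6: add(0x60,0xa0) → 256
  i=7: add(0xd1,0xb9) → 394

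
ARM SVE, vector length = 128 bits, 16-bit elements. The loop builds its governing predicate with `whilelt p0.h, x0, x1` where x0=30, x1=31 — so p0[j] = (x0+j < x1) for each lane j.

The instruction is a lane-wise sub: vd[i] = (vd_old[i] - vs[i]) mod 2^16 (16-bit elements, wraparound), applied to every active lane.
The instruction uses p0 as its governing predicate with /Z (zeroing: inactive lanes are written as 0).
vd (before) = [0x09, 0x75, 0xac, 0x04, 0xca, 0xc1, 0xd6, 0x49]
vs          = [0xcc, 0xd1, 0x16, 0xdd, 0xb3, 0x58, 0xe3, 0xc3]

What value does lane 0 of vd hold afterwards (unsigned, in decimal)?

lane count: 128 div 16 = 8
active while 30+j < 31, i.e. j ∈ [0,1) capped at 8 ⇒ 1
  i=0: sub(0x09,0xcc) → 65341
  i=1: tail/zero → 0
  i=2: tail/zero → 0
  i=3: tail/zero → 0
  i=4: tail/zero → 0
  i=5: tail/zero → 0
  i=6: tail/zero → 0
  i=7: tail/zero → 0

vd[0] = 65341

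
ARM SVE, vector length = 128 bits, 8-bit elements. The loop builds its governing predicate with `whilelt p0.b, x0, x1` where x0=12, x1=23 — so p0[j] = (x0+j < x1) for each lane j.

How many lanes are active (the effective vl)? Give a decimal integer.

register lanes = 128/8 = 16
p0[j] = (12+j < 23); true for j=0..10 → 11 lanes set

vl = 11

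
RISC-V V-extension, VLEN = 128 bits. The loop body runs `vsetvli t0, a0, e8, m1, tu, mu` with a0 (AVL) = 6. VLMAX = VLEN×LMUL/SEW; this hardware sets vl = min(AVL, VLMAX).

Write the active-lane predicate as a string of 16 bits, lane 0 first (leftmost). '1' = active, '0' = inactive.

predicate = 1111110000000000

VLMAX = VLEN×LMUL/SEW = 128×1/8 = 16
vl ← min(6, 16) = 6
bits (lane 0 leftmost): 1111110000000000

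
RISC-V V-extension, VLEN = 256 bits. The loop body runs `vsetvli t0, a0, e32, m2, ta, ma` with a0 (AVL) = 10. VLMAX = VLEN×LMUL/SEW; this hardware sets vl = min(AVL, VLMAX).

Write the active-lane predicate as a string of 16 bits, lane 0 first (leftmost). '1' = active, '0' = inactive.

lanes per group: 256·2/32 = 16
vl = min(AVL, VLMAX) = min(10, 16) = 10
bits (lane 0 leftmost): 1111111111000000

predicate = 1111111111000000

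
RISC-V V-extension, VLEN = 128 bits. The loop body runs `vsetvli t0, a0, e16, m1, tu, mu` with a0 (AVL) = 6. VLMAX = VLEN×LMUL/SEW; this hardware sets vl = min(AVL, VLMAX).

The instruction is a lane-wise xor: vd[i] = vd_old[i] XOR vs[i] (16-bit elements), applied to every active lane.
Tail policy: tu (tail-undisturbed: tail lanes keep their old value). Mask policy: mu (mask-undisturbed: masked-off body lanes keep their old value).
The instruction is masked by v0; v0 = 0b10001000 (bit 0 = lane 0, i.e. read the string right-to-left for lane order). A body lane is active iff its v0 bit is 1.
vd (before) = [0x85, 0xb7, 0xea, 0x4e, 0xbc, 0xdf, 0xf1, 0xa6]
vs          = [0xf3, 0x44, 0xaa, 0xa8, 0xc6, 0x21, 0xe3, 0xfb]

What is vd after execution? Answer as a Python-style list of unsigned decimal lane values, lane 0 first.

lanes per group: 128·1/16 = 8
vl = min(AVL, VLMAX) = min(6, 8) = 6
  i=0: mask-off/keep → 133
  i=1: mask-off/keep → 183
  i=2: mask-off/keep → 234
  i=3: xor(0x4e,0xa8) → 230
  i=4: mask-off/keep → 188
  i=5: mask-off/keep → 223
  i=6: tail/keep → 241
  i=7: tail/keep → 166

vd = [133, 183, 234, 230, 188, 223, 241, 166]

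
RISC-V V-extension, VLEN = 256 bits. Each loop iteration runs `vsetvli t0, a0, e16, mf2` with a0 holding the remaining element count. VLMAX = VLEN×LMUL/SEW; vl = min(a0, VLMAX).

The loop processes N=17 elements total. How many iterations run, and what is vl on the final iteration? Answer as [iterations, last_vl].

VLMAX = (256 × 1/2) / 16 = 8 lanes
iterations = ceil(17/8) = 3; final-pass vl = 1

[iterations, last_vl] = [3, 1]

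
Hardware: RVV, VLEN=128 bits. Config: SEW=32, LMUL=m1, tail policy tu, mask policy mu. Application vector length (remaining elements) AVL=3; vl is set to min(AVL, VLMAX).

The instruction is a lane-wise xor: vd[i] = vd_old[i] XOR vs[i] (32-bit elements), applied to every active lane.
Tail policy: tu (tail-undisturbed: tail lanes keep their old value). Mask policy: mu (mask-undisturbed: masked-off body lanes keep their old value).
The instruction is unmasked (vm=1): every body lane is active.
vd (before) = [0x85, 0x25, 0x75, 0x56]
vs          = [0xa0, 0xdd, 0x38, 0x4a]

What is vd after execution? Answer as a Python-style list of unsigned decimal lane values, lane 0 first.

vd = [37, 248, 77, 86]

VLMAX = VLEN×LMUL/SEW = 128×1/32 = 4
vl = min(AVL, VLMAX) = min(3, 4) = 3
[0] xor(0x85,0xa0) = 0x25
[1] xor(0x25,0xdd) = 0xf8
[2] xor(0x75,0x38) = 0x4d
[3] tail/keep = 0x56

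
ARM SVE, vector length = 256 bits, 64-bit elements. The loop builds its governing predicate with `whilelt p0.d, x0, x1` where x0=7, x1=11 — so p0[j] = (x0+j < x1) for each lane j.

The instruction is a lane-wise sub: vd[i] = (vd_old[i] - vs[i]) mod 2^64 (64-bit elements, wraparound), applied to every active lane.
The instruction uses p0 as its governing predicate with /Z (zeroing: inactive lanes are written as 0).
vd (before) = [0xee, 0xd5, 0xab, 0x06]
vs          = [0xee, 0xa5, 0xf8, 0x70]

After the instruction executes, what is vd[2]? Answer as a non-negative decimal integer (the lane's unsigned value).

256-bit reg / 64-bit elem → 4 lanes
whilelt: lane j active iff 7+j < 11 → j < 4 → 4 active
vd[0] sub(0xee,0xee) -> 0x00
vd[1] sub(0xd5,0xa5) -> 0x30
vd[2] sub(0xab,0xf8) -> 0xffffffffffffffb3
vd[3] sub(0x06,0x70) -> 0xffffffffffffff96

vd[2] = 18446744073709551539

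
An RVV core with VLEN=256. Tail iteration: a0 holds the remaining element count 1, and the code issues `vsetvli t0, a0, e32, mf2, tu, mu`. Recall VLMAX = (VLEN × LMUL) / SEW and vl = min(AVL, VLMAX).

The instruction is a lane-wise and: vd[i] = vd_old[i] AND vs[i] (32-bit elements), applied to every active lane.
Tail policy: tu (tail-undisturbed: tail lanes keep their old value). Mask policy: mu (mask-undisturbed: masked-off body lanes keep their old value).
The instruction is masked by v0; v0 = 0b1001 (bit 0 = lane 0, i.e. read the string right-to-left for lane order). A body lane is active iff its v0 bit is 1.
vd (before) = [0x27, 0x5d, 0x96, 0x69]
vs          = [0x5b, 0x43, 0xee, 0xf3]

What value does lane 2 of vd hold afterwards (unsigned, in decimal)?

VLMAX = (256 × 1/2) / 32 = 4 lanes
AVL=1 ≤ VLMAX=4, so vl = 1
[0] and(0x27,0x5b) = 0x03
[1] tail/keep = 0x5d
[2] tail/keep = 0x96
[3] tail/keep = 0x69

vd[2] = 150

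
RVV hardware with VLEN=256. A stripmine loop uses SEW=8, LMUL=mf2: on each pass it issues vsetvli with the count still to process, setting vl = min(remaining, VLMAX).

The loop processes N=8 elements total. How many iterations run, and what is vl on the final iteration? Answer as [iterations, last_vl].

VLMAX = VLEN×LMUL/SEW = 256×1/2/8 = 16
N=8: ⌈8/16⌉ = 1 iters; last vl = 8 − 0×16 = 8

[iterations, last_vl] = [1, 8]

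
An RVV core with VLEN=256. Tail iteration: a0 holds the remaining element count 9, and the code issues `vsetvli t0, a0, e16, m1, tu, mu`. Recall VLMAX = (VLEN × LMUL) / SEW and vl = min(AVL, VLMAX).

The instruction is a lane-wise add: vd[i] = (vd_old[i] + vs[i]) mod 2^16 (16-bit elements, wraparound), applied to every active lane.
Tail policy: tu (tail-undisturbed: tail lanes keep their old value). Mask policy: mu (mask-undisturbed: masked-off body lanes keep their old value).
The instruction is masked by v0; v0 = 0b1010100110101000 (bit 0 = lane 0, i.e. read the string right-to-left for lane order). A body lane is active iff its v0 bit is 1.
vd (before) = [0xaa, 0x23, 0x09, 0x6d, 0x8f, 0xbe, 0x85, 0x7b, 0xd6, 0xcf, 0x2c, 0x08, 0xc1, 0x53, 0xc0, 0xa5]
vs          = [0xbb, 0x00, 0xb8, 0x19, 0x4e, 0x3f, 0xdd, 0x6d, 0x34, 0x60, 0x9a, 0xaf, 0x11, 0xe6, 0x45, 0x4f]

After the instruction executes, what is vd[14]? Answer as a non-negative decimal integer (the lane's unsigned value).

vd[14] = 192

lanes per group: 256·1/16 = 16
vl = min(AVL, VLMAX) = min(9, 16) = 9
lane  0: mask-off/keep ⇒ 0xaa
lane  1: mask-off/keep ⇒ 0x23
lane  2: mask-off/keep ⇒ 0x09
lane  3: add(0x6d,0x19) ⇒ 0x86
lane  4: mask-off/keep ⇒ 0x8f
lane  5: add(0xbe,0x3f) ⇒ 0xfd
lane  6: mask-off/keep ⇒ 0x85
lane  7: add(0x7b,0x6d) ⇒ 0xe8
lane  8: add(0xd6,0x34) ⇒ 0x10a
lane  9: tail/keep ⇒ 0xcf
lane 10: tail/keep ⇒ 0x2c
lane 11: tail/keep ⇒ 0x08
lane 12: tail/keep ⇒ 0xc1
lane 13: tail/keep ⇒ 0x53
lane 14: tail/keep ⇒ 0xc0
lane 15: tail/keep ⇒ 0xa5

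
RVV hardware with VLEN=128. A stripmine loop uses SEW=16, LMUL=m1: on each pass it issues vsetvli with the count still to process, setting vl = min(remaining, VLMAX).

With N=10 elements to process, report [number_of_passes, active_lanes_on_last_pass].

VLMAX = VLEN×LMUL/SEW = 128×1/16 = 8
10 elements at 8/iter → 2 passes, remainder 2 on the last

[iterations, last_vl] = [2, 2]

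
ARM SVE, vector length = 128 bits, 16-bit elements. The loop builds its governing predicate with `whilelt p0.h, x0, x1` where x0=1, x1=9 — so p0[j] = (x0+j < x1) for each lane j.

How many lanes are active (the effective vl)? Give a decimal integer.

register lanes = 128/16 = 8
p0[j] = (1+j < 9); true for j=0..7 → 8 lanes set

vl = 8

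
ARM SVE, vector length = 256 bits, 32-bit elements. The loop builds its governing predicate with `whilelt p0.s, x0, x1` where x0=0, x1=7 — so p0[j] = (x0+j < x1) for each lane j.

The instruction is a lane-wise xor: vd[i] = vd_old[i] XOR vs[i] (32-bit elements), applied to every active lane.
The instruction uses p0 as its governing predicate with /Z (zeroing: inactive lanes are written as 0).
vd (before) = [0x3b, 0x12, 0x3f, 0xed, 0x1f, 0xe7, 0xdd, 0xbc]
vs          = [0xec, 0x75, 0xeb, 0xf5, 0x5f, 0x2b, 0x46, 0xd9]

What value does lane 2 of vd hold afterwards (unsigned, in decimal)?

lane count: 256 div 32 = 8
p0[j] = (0+j < 7); true for j=0..6 → 7 lanes set
[0] xor(0x3b,0xec) = 0xd7
[1] xor(0x12,0x75) = 0x67
[2] xor(0x3f,0xeb) = 0xd4
[3] xor(0xed,0xf5) = 0x18
[4] xor(0x1f,0x5f) = 0x40
[5] xor(0xe7,0x2b) = 0xcc
[6] xor(0xdd,0x46) = 0x9b
[7] tail/zero = 0x00

vd[2] = 212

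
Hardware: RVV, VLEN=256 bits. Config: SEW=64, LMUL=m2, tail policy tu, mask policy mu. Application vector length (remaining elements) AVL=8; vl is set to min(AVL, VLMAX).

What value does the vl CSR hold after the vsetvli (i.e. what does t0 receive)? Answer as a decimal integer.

VLMAX = VLEN×LMUL/SEW = 256×2/64 = 8
vl = min(AVL, VLMAX) = min(8, 8) = 8

vl = 8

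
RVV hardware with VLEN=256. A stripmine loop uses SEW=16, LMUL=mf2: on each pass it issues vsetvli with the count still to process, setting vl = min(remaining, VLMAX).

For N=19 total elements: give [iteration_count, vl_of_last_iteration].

VLMAX = VLEN×LMUL/SEW = 256×1/2/16 = 8
N=19: ⌈19/8⌉ = 3 iters; last vl = 19 − 2×8 = 3

[iterations, last_vl] = [3, 3]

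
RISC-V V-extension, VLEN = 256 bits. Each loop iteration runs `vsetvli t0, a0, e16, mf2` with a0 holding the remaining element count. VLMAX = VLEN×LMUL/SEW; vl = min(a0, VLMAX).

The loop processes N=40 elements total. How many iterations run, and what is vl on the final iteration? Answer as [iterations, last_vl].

[iterations, last_vl] = [5, 8]

lanes per group: 256·1/2/16 = 8
N=40: ⌈40/8⌉ = 5 iters; last vl = 40 − 4×8 = 8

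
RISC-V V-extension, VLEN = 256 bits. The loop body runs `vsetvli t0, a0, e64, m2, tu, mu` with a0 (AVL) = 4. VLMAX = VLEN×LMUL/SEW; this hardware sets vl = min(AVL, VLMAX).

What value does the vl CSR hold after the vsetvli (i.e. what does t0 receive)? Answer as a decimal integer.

vl = 4

lanes per group: 256·2/64 = 8
AVL=4 ≤ VLMAX=8, so vl = 4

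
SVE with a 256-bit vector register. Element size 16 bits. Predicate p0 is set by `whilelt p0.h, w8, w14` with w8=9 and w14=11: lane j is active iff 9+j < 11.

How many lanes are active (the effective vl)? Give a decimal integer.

register lanes = 256/16 = 16
p0[j] = (9+j < 11); true for j=0..1 → 2 lanes set

vl = 2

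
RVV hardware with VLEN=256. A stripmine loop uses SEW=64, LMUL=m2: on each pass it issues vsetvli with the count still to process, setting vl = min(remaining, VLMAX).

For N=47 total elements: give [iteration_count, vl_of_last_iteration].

[iterations, last_vl] = [6, 7]

VLMAX = (256 × 2) / 64 = 8 lanes
N=47: ⌈47/8⌉ = 6 iters; last vl = 47 − 5×8 = 7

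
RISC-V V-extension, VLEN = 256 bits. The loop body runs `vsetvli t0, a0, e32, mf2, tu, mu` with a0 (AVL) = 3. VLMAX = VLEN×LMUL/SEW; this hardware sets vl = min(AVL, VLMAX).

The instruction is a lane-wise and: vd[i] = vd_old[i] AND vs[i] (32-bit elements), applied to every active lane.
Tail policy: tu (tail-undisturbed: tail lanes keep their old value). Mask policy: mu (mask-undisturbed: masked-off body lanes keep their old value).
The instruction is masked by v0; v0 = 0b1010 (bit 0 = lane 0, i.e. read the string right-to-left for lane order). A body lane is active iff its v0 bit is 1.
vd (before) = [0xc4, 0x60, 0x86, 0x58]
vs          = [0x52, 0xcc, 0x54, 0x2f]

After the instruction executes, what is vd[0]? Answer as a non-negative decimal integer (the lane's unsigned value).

vd[0] = 196

lanes per group: 256·1/2/32 = 4
AVL=3 ≤ VLMAX=4, so vl = 3
lane  0: mask-off/keep ⇒ 0xc4
lane  1: and(0x60,0xcc) ⇒ 0x40
lane  2: mask-off/keep ⇒ 0x86
lane  3: tail/keep ⇒ 0x58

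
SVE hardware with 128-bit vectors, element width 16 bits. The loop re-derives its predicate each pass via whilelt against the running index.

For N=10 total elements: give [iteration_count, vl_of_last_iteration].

[iterations, last_vl] = [2, 2]

lane count: 128 div 16 = 8
iterations = ceil(10/8) = 2; final-pass vl = 2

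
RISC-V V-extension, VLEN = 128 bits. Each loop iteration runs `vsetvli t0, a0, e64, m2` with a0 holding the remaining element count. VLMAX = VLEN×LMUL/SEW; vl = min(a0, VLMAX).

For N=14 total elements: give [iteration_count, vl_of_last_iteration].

[iterations, last_vl] = [4, 2]

VLMAX = VLEN×LMUL/SEW = 128×2/64 = 4
iterations = ceil(14/4) = 4; final-pass vl = 2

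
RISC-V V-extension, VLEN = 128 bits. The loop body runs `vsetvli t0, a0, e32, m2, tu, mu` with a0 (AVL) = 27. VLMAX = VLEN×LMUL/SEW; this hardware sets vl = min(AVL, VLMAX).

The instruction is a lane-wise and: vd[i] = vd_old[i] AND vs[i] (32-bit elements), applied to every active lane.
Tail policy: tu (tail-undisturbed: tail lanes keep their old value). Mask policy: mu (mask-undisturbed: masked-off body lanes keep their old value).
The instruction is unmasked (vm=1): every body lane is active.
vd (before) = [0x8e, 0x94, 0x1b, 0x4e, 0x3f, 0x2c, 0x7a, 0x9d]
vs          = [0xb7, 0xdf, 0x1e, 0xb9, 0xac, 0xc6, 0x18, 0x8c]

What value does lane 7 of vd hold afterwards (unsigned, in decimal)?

vd[7] = 140

VLMAX = (128 × 2) / 32 = 8 lanes
vl ← min(27, 8) = 8
  i=0: and(0x8e,0xb7) → 134
  i=1: and(0x94,0xdf) → 148
  i=2: and(0x1b,0x1e) → 26
  i=3: and(0x4e,0xb9) → 8
  i=4: and(0x3f,0xac) → 44
  i=5: and(0x2c,0xc6) → 4
  i=6: and(0x7a,0x18) → 24
  i=7: and(0x9d,0x8c) → 140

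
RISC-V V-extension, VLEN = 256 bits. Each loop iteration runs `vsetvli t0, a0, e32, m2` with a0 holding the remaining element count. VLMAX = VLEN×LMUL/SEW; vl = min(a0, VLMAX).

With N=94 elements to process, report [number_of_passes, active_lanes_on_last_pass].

lanes per group: 256·2/32 = 16
iterations = ceil(94/16) = 6; final-pass vl = 14

[iterations, last_vl] = [6, 14]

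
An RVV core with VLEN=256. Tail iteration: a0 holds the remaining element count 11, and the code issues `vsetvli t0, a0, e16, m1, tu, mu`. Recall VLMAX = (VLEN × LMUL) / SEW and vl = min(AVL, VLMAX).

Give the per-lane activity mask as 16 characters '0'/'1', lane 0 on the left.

predicate = 1111111111100000

VLMAX = (256 × 1) / 16 = 16 lanes
vl = min(AVL, VLMAX) = min(11, 16) = 11
bits (lane 0 leftmost): 1111111111100000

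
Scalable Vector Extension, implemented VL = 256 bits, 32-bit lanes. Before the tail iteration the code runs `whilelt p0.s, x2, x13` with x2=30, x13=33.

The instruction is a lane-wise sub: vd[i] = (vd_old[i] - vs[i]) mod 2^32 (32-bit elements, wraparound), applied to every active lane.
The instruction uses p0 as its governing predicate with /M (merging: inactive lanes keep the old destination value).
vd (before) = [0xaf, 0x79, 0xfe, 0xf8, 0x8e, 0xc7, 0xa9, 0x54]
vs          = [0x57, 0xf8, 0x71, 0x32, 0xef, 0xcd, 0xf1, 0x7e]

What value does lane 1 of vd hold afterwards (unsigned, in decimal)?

lane count: 256 div 32 = 8
active while 30+j < 33, i.e. j ∈ [0,3) capped at 8 ⇒ 3
[0] sub(0xaf,0x57) = 0x58
[1] sub(0x79,0xf8) = 0xffffff81
[2] sub(0xfe,0x71) = 0x8d
[3] tail/keep = 0xf8
[4] tail/keep = 0x8e
[5] tail/keep = 0xc7
[6] tail/keep = 0xa9
[7] tail/keep = 0x54

vd[1] = 4294967169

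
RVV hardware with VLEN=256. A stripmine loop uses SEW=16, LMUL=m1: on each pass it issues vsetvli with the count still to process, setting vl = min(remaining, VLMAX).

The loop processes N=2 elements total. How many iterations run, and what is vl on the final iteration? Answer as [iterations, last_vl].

[iterations, last_vl] = [1, 2]

VLMAX = VLEN×LMUL/SEW = 256×1/16 = 16
2 elements at 16/iter → 1 passes, remainder 2 on the last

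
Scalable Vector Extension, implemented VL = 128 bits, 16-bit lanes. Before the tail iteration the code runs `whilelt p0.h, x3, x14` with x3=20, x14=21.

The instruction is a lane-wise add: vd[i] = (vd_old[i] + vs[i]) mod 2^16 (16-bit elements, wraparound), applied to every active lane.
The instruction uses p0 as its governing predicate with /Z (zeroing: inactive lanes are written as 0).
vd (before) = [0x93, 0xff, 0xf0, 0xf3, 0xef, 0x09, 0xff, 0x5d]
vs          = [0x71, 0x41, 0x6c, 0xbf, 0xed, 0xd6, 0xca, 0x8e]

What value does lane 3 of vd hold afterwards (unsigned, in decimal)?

lane count: 128 div 16 = 8
whilelt: lane j active iff 20+j < 21 → j < 1 → 1 active
lane  0: add(0x93,0x71) ⇒ 0x104
lane  1: tail/zero ⇒ 0x00
lane  2: tail/zero ⇒ 0x00
lane  3: tail/zero ⇒ 0x00
lane  4: tail/zero ⇒ 0x00
lane  5: tail/zero ⇒ 0x00
lane  6: tail/zero ⇒ 0x00
lane  7: tail/zero ⇒ 0x00

vd[3] = 0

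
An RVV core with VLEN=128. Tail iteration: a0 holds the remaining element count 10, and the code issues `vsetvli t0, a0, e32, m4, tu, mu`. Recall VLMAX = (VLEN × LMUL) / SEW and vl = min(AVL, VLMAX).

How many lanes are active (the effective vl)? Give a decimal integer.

lanes per group: 128·4/32 = 16
vl = min(AVL, VLMAX) = min(10, 16) = 10

vl = 10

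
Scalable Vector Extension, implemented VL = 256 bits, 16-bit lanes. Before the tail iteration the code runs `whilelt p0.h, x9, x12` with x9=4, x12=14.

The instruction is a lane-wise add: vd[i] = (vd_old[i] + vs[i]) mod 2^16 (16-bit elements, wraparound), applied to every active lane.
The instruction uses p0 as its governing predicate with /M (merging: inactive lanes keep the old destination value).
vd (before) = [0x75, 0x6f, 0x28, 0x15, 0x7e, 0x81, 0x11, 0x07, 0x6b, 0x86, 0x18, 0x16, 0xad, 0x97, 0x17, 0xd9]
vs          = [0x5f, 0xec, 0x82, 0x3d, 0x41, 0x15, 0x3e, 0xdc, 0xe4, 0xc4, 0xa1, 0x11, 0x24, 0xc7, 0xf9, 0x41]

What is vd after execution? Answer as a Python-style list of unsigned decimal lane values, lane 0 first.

register lanes = 256/16 = 16
active while 4+j < 14, i.e. j ∈ [0,10) capped at 16 ⇒ 10
lane  0: add(0x75,0x5f) ⇒ 0xd4
lane  1: add(0x6f,0xec) ⇒ 0x15b
lane  2: add(0x28,0x82) ⇒ 0xaa
lane  3: add(0x15,0x3d) ⇒ 0x52
lane  4: add(0x7e,0x41) ⇒ 0xbf
lane  5: add(0x81,0x15) ⇒ 0x96
lane  6: add(0x11,0x3e) ⇒ 0x4f
lane  7: add(0x07,0xdc) ⇒ 0xe3
lane  8: add(0x6b,0xe4) ⇒ 0x14f
lane  9: add(0x86,0xc4) ⇒ 0x14a
lane 10: tail/keep ⇒ 0x18
lane 11: tail/keep ⇒ 0x16
lane 12: tail/keep ⇒ 0xad
lane 13: tail/keep ⇒ 0x97
lane 14: tail/keep ⇒ 0x17
lane 15: tail/keep ⇒ 0xd9

vd = [212, 347, 170, 82, 191, 150, 79, 227, 335, 330, 24, 22, 173, 151, 23, 217]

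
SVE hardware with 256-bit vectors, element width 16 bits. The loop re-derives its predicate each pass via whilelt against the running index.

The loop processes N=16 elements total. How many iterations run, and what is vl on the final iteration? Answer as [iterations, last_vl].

[iterations, last_vl] = [1, 16]

256-bit reg / 16-bit elem → 16 lanes
N=16: ⌈16/16⌉ = 1 iters; last vl = 16 − 0×16 = 16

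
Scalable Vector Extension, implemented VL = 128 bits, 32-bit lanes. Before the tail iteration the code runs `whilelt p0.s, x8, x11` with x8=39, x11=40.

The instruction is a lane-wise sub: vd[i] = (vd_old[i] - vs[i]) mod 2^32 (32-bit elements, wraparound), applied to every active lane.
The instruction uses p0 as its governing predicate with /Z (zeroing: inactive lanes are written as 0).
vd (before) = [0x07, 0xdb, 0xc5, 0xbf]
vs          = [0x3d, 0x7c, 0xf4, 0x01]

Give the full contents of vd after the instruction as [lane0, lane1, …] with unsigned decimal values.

vd = [4294967242, 0, 0, 0]

lane count: 128 div 32 = 4
p0[j] = (39+j < 40); true for j=0..0 → 1 lanes set
[0] sub(0x07,0x3d) = 0xffffffca
[1] tail/zero = 0x00
[2] tail/zero = 0x00
[3] tail/zero = 0x00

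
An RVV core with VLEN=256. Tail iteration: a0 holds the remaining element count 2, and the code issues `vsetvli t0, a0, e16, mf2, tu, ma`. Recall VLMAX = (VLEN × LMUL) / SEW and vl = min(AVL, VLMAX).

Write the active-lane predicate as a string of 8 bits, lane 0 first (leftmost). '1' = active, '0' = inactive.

predicate = 11000000

VLMAX = VLEN×LMUL/SEW = 256×1/2/16 = 8
vl = min(AVL, VLMAX) = min(2, 8) = 2
bits (lane 0 leftmost): 11000000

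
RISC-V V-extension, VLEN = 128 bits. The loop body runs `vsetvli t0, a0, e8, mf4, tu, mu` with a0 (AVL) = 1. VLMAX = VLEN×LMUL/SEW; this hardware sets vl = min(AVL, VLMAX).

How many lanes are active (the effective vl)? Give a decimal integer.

vl = 1

lanes per group: 128·1/4/8 = 4
vl ← min(1, 4) = 1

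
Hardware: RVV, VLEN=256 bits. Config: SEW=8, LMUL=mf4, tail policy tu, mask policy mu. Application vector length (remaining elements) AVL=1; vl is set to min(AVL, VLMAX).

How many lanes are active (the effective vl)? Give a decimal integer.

vl = 1

lanes per group: 256·1/4/8 = 8
vl = min(AVL, VLMAX) = min(1, 8) = 1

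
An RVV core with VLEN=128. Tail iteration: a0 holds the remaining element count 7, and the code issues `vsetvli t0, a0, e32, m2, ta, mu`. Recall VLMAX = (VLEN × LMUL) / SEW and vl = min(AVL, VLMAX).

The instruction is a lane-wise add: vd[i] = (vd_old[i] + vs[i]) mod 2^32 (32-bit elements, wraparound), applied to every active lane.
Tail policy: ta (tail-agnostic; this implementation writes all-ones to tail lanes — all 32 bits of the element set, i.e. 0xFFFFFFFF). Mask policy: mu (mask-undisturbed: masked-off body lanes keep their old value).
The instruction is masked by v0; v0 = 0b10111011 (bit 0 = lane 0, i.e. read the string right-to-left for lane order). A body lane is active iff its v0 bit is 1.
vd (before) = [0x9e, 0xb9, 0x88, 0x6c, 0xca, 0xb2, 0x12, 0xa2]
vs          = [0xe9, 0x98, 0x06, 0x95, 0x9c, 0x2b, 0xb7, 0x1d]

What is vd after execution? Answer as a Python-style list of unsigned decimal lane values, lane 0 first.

vd = [391, 337, 136, 257, 358, 221, 18, 4294967295]

VLMAX = (128 × 2) / 32 = 8 lanes
AVL=7 ≤ VLMAX=8, so vl = 7
[0] add(0x9e,0xe9) = 0x187
[1] add(0xb9,0x98) = 0x151
[2] mask-off/keep = 0x88
[3] add(0x6c,0x95) = 0x101
[4] add(0xca,0x9c) = 0x166
[5] add(0xb2,0x2b) = 0xdd
[6] mask-off/keep = 0x12
[7] tail/ones = 0xffffffff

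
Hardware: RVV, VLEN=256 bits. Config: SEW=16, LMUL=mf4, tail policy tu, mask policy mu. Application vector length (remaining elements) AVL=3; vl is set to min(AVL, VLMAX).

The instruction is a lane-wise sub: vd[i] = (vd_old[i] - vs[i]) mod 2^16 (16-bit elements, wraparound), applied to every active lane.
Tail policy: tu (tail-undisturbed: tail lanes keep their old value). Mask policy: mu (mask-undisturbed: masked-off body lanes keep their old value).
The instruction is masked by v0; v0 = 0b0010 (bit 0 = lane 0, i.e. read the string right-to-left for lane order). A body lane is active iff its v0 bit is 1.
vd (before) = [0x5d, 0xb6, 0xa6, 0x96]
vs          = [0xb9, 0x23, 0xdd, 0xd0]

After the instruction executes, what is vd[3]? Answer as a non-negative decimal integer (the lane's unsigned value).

lanes per group: 256·1/4/16 = 4
vl ← min(3, 4) = 3
[0] mask-off/keep = 0x5d
[1] sub(0xb6,0x23) = 0x93
[2] mask-off/keep = 0xa6
[3] tail/keep = 0x96

vd[3] = 150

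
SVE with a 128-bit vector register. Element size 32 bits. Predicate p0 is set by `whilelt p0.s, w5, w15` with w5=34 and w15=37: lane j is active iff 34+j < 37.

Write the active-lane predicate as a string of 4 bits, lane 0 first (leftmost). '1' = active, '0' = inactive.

128-bit reg / 32-bit elem → 4 lanes
active while 34+j < 37, i.e. j ∈ [0,3) capped at 4 ⇒ 3
bits (lane 0 leftmost): 1110

predicate = 1110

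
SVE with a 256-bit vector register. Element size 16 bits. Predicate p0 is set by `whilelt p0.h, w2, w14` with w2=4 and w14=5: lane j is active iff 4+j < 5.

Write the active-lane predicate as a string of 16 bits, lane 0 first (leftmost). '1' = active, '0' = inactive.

predicate = 1000000000000000

register lanes = 256/16 = 16
active while 4+j < 5, i.e. j ∈ [0,1) capped at 16 ⇒ 1
bits (lane 0 leftmost): 1000000000000000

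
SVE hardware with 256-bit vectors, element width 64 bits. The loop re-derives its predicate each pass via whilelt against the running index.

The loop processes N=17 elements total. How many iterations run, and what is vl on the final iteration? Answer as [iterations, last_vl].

256-bit reg / 64-bit elem → 4 lanes
N=17: ⌈17/4⌉ = 5 iters; last vl = 17 − 4×4 = 1

[iterations, last_vl] = [5, 1]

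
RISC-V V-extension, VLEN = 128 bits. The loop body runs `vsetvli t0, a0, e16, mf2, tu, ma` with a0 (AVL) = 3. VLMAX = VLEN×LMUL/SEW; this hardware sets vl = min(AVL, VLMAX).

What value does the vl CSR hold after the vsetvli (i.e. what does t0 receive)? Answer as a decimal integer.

VLMAX = VLEN×LMUL/SEW = 128×1/2/16 = 4
vl ← min(3, 4) = 3

vl = 3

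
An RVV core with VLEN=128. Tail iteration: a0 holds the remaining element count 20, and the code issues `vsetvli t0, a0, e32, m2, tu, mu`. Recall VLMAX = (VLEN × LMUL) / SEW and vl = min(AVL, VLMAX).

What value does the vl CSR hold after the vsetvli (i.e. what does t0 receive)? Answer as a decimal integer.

VLMAX = VLEN×LMUL/SEW = 128×2/32 = 8
AVL=20 > VLMAX=8, so vl = 8

vl = 8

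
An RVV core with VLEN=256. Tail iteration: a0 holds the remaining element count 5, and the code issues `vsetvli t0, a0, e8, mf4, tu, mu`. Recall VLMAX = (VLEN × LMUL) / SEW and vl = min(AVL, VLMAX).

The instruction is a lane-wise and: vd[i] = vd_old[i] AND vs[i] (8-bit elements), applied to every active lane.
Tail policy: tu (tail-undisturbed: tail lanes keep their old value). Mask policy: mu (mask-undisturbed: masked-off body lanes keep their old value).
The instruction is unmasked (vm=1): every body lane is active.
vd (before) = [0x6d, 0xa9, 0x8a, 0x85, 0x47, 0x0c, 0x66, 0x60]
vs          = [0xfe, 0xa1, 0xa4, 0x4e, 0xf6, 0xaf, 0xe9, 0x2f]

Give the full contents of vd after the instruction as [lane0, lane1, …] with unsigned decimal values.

VLMAX = (256 × 1/4) / 8 = 8 lanes
vl ← min(5, 8) = 5
[0] and(0x6d,0xfe) = 0x6c
[1] and(0xa9,0xa1) = 0xa1
[2] and(0x8a,0xa4) = 0x80
[3] and(0x85,0x4e) = 0x04
[4] and(0x47,0xf6) = 0x46
[5] tail/keep = 0x0c
[6] tail/keep = 0x66
[7] tail/keep = 0x60

vd = [108, 161, 128, 4, 70, 12, 102, 96]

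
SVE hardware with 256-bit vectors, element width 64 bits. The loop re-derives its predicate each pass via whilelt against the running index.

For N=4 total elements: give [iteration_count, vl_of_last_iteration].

256-bit reg / 64-bit elem → 4 lanes
N=4: ⌈4/4⌉ = 1 iters; last vl = 4 − 0×4 = 4

[iterations, last_vl] = [1, 4]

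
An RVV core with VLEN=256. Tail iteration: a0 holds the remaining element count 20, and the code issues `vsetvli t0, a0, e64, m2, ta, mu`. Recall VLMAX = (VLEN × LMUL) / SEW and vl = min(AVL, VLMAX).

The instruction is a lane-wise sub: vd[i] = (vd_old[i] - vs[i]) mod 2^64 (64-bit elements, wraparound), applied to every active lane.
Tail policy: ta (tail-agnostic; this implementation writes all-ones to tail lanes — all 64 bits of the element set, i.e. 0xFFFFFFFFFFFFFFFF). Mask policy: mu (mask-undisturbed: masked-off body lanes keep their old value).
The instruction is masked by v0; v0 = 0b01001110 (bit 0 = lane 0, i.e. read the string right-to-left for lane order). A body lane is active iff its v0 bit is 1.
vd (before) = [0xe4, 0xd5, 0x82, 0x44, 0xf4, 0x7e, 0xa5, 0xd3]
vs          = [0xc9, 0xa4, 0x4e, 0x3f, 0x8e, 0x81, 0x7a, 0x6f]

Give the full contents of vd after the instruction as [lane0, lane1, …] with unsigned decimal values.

VLMAX = VLEN×LMUL/SEW = 256×2/64 = 8
vl = min(AVL, VLMAX) = min(20, 8) = 8
  i=0: mask-off/keep → 228
  i=1: sub(0xd5,0xa4) → 49
  i=2: sub(0x82,0x4e) → 52
  i=3: sub(0x44,0x3f) → 5
  i=4: mask-off/keep → 244
  i=5: mask-off/keep → 126
  i=6: sub(0xa5,0x7a) → 43
  i=7: mask-off/keep → 211

vd = [228, 49, 52, 5, 244, 126, 43, 211]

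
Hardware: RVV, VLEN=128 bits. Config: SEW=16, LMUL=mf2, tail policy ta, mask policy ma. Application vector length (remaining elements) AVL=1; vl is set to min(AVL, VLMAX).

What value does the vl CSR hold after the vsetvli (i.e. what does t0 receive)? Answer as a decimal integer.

vl = 1

VLMAX = VLEN×LMUL/SEW = 128×1/2/16 = 4
vl ← min(1, 4) = 1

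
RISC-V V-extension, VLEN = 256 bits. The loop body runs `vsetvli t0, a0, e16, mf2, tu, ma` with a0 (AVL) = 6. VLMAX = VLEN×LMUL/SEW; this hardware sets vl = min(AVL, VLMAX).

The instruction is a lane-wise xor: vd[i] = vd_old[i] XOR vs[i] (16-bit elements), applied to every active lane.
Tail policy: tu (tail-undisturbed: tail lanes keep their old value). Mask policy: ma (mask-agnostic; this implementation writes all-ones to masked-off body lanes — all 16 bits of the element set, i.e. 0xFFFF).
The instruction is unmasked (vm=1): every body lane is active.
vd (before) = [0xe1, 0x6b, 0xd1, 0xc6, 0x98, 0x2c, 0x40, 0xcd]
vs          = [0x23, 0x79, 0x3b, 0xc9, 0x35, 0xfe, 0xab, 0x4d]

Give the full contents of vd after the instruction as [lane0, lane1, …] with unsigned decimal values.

vd = [194, 18, 234, 15, 173, 210, 64, 205]

VLMAX = (256 × 1/2) / 16 = 8 lanes
vl ← min(6, 8) = 6
vd[0] xor(0xe1,0x23) -> 0xc2
vd[1] xor(0x6b,0x79) -> 0x12
vd[2] xor(0xd1,0x3b) -> 0xea
vd[3] xor(0xc6,0xc9) -> 0x0f
vd[4] xor(0x98,0x35) -> 0xad
vd[5] xor(0x2c,0xfe) -> 0xd2
vd[6] tail/keep -> 0x40
vd[7] tail/keep -> 0xcd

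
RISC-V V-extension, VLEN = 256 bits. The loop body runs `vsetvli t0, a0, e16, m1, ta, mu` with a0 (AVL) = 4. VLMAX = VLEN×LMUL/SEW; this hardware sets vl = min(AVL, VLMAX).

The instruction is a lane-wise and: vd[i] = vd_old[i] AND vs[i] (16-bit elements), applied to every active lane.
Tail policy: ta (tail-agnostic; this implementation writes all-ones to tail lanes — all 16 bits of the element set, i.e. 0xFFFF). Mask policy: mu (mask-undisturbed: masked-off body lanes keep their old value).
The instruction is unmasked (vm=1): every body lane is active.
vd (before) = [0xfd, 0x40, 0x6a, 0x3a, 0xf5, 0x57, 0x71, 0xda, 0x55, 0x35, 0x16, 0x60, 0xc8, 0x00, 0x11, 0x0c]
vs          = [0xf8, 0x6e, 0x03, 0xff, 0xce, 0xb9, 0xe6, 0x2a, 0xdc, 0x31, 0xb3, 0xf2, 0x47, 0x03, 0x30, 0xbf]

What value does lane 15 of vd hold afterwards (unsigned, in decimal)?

lanes per group: 256·1/16 = 16
AVL=4 ≤ VLMAX=16, so vl = 4
[0] and(0xfd,0xf8) = 0xf8
[1] and(0x40,0x6e) = 0x40
[2] and(0x6a,0x03) = 0x02
[3] and(0x3a,0xff) = 0x3a
[4] tail/ones = 0xffff
[5] tail/ones = 0xffff
[6] tail/ones = 0xffff
[7] tail/ones = 0xffff
[8] tail/ones = 0xffff
[9] tail/ones = 0xffff
[10] tail/ones = 0xffff
[11] tail/ones = 0xffff
[12] tail/ones = 0xffff
[13] tail/ones = 0xffff
[14] tail/ones = 0xffff
[15] tail/ones = 0xffff

vd[15] = 65535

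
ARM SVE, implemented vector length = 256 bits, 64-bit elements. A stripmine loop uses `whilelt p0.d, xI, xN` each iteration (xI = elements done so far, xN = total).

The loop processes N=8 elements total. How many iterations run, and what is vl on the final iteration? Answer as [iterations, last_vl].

[iterations, last_vl] = [2, 4]

lane count: 256 div 64 = 4
iterations = ceil(8/4) = 2; final-pass vl = 4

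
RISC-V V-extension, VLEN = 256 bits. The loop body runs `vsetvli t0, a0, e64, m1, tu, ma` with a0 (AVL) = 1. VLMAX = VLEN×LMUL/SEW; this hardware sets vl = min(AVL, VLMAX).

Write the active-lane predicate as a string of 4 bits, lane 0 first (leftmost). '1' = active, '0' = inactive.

predicate = 1000

VLMAX = VLEN×LMUL/SEW = 256×1/64 = 4
AVL=1 ≤ VLMAX=4, so vl = 1
bits (lane 0 leftmost): 1000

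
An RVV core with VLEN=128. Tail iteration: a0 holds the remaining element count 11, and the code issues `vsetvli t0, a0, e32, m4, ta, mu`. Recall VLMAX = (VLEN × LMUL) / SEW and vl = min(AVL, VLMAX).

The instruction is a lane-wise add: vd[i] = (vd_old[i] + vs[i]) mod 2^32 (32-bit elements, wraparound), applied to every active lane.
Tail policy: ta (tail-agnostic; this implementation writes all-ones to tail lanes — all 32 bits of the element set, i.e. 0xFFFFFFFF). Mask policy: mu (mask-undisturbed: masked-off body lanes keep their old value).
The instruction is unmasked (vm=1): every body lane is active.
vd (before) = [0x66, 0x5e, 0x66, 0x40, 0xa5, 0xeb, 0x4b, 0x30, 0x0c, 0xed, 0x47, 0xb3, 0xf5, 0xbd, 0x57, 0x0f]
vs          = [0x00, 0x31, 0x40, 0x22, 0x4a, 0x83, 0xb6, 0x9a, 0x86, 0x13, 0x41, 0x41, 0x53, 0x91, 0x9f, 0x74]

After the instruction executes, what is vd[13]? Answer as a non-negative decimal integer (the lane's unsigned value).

VLMAX = VLEN×LMUL/SEW = 128×4/32 = 16
vl = min(AVL, VLMAX) = min(11, 16) = 11
vd[0] add(0x66,0x00) -> 0x66
vd[1] add(0x5e,0x31) -> 0x8f
vd[2] add(0x66,0x40) -> 0xa6
vd[3] add(0x40,0x22) -> 0x62
vd[4] add(0xa5,0x4a) -> 0xef
vd[5] add(0xeb,0x83) -> 0x16e
vd[6] add(0x4b,0xb6) -> 0x101
vd[7] add(0x30,0x9a) -> 0xca
vd[8] add(0x0c,0x86) -> 0x92
vd[9] add(0xed,0x13) -> 0x100
vd[10] add(0x47,0x41) -> 0x88
vd[11] tail/ones -> 0xffffffff
vd[12] tail/ones -> 0xffffffff
vd[13] tail/ones -> 0xffffffff
vd[14] tail/ones -> 0xffffffff
vd[15] tail/ones -> 0xffffffff

vd[13] = 4294967295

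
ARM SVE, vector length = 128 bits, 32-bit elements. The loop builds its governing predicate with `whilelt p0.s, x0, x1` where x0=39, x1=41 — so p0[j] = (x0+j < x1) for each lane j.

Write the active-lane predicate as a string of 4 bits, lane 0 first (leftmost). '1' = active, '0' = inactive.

predicate = 1100

register lanes = 128/32 = 4
p0[j] = (39+j < 41); true for j=0..1 → 2 lanes set
bits (lane 0 leftmost): 1100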